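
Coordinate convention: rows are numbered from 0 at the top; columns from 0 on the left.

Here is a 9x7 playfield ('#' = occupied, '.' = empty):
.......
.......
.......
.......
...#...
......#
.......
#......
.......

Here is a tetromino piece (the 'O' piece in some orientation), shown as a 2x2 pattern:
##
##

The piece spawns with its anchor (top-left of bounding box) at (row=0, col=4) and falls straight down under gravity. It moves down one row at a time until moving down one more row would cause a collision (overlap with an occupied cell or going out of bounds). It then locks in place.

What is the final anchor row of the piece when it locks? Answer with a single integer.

Spawn at (row=0, col=4). Try each row:
  row 0: fits
  row 1: fits
  row 2: fits
  row 3: fits
  row 4: fits
  row 5: fits
  row 6: fits
  row 7: fits
  row 8: blocked -> lock at row 7

Answer: 7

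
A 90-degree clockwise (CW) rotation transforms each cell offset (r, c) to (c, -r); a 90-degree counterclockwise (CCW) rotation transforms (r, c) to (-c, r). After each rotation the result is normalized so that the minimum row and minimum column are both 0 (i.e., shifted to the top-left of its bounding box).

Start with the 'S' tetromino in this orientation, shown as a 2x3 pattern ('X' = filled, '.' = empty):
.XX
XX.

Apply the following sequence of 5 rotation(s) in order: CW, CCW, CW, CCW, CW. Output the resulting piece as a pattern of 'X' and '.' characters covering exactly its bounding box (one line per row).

Start:
.XX
XX.
After rotation 1 (CW):
X.
XX
.X
After rotation 2 (CCW):
.XX
XX.
After rotation 3 (CW):
X.
XX
.X
After rotation 4 (CCW):
.XX
XX.
After rotation 5 (CW):
X.
XX
.X

Answer: X.
XX
.X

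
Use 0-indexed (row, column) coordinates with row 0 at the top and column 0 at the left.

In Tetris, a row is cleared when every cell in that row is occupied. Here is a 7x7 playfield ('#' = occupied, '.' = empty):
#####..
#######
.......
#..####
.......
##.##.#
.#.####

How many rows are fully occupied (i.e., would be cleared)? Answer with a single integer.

Check each row:
  row 0: 2 empty cells -> not full
  row 1: 0 empty cells -> FULL (clear)
  row 2: 7 empty cells -> not full
  row 3: 2 empty cells -> not full
  row 4: 7 empty cells -> not full
  row 5: 2 empty cells -> not full
  row 6: 2 empty cells -> not full
Total rows cleared: 1

Answer: 1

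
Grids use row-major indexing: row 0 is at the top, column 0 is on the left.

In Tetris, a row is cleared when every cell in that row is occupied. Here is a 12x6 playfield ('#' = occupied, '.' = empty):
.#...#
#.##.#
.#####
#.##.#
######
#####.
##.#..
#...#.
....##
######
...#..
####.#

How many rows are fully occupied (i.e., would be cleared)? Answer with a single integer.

Check each row:
  row 0: 4 empty cells -> not full
  row 1: 2 empty cells -> not full
  row 2: 1 empty cell -> not full
  row 3: 2 empty cells -> not full
  row 4: 0 empty cells -> FULL (clear)
  row 5: 1 empty cell -> not full
  row 6: 3 empty cells -> not full
  row 7: 4 empty cells -> not full
  row 8: 4 empty cells -> not full
  row 9: 0 empty cells -> FULL (clear)
  row 10: 5 empty cells -> not full
  row 11: 1 empty cell -> not full
Total rows cleared: 2

Answer: 2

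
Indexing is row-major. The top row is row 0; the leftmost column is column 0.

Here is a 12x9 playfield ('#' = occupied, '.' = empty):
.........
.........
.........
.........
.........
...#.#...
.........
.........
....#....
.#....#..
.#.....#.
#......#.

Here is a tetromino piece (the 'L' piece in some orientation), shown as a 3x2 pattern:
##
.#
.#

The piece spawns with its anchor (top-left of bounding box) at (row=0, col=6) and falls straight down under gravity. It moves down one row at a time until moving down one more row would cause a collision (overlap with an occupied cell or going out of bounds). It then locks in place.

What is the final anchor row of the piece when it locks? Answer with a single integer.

Spawn at (row=0, col=6). Try each row:
  row 0: fits
  row 1: fits
  row 2: fits
  row 3: fits
  row 4: fits
  row 5: fits
  row 6: fits
  row 7: fits
  row 8: blocked -> lock at row 7

Answer: 7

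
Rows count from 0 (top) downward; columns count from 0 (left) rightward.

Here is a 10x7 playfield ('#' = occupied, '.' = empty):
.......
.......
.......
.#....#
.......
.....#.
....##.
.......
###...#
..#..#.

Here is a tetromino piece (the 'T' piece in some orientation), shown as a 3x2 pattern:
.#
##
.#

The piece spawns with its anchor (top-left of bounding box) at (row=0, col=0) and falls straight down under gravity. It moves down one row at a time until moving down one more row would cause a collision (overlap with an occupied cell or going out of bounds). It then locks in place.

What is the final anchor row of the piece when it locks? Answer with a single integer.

Answer: 0

Derivation:
Spawn at (row=0, col=0). Try each row:
  row 0: fits
  row 1: blocked -> lock at row 0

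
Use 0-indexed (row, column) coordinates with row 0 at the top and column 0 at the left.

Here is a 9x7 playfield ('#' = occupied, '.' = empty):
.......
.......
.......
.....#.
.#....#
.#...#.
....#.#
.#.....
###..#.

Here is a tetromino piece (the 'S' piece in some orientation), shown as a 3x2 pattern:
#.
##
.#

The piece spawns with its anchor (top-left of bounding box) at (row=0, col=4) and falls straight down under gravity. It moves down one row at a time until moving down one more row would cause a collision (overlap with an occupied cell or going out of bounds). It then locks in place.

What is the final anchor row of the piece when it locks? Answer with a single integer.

Answer: 0

Derivation:
Spawn at (row=0, col=4). Try each row:
  row 0: fits
  row 1: blocked -> lock at row 0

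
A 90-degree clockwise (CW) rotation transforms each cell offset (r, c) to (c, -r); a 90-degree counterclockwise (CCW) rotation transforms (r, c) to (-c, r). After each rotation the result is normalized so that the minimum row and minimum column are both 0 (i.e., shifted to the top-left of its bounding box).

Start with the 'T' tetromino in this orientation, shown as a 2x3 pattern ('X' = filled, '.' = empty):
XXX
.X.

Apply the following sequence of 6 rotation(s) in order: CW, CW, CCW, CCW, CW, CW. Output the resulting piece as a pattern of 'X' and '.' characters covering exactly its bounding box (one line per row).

Answer: .X.
XXX

Derivation:
Start:
XXX
.X.
After rotation 1 (CW):
.X
XX
.X
After rotation 2 (CW):
.X.
XXX
After rotation 3 (CCW):
.X
XX
.X
After rotation 4 (CCW):
XXX
.X.
After rotation 5 (CW):
.X
XX
.X
After rotation 6 (CW):
.X.
XXX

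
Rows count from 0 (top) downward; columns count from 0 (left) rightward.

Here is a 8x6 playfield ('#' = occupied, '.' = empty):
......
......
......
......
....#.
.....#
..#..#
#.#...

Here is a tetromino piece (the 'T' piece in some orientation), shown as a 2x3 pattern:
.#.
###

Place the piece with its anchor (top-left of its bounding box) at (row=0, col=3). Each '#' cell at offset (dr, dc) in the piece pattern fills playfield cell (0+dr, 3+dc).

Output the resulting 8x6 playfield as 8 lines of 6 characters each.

Fill (0+0,3+1) = (0,4)
Fill (0+1,3+0) = (1,3)
Fill (0+1,3+1) = (1,4)
Fill (0+1,3+2) = (1,5)

Answer: ....#.
...###
......
......
....#.
.....#
..#..#
#.#...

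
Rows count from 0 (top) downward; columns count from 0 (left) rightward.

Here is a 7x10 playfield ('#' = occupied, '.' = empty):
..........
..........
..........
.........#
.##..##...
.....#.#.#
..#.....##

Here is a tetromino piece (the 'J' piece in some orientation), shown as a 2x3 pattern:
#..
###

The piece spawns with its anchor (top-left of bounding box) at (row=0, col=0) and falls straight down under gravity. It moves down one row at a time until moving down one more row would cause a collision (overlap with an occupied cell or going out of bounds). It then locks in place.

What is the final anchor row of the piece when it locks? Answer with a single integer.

Answer: 2

Derivation:
Spawn at (row=0, col=0). Try each row:
  row 0: fits
  row 1: fits
  row 2: fits
  row 3: blocked -> lock at row 2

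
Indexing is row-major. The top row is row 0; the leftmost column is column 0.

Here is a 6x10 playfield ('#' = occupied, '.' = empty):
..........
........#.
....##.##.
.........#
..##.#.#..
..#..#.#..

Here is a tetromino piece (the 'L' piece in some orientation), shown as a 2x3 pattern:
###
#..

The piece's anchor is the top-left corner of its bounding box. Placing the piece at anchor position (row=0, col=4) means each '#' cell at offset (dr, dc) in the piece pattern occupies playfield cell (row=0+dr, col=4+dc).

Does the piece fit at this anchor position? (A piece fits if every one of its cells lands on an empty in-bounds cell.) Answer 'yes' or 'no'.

Check each piece cell at anchor (0, 4):
  offset (0,0) -> (0,4): empty -> OK
  offset (0,1) -> (0,5): empty -> OK
  offset (0,2) -> (0,6): empty -> OK
  offset (1,0) -> (1,4): empty -> OK
All cells valid: yes

Answer: yes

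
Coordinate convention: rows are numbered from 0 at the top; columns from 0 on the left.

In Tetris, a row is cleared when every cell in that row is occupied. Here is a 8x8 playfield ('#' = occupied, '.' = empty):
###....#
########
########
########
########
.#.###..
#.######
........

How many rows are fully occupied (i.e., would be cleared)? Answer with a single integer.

Answer: 4

Derivation:
Check each row:
  row 0: 4 empty cells -> not full
  row 1: 0 empty cells -> FULL (clear)
  row 2: 0 empty cells -> FULL (clear)
  row 3: 0 empty cells -> FULL (clear)
  row 4: 0 empty cells -> FULL (clear)
  row 5: 4 empty cells -> not full
  row 6: 1 empty cell -> not full
  row 7: 8 empty cells -> not full
Total rows cleared: 4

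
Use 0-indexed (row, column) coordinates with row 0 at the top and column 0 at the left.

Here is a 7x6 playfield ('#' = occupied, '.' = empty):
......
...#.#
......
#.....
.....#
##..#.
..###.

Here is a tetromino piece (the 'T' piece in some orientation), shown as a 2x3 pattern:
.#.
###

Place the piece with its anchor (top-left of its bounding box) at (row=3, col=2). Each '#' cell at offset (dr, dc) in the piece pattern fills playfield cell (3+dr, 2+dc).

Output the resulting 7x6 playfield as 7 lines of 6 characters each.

Answer: ......
...#.#
......
#..#..
..####
##..#.
..###.

Derivation:
Fill (3+0,2+1) = (3,3)
Fill (3+1,2+0) = (4,2)
Fill (3+1,2+1) = (4,3)
Fill (3+1,2+2) = (4,4)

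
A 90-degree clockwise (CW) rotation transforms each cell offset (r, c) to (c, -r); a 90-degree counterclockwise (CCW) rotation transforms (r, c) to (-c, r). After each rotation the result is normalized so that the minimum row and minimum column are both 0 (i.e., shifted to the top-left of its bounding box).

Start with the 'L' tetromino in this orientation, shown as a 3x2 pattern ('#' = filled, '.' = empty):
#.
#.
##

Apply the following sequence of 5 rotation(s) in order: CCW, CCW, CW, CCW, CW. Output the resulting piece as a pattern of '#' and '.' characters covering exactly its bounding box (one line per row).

Start:
#.
#.
##
After rotation 1 (CCW):
..#
###
After rotation 2 (CCW):
##
.#
.#
After rotation 3 (CW):
..#
###
After rotation 4 (CCW):
##
.#
.#
After rotation 5 (CW):
..#
###

Answer: ..#
###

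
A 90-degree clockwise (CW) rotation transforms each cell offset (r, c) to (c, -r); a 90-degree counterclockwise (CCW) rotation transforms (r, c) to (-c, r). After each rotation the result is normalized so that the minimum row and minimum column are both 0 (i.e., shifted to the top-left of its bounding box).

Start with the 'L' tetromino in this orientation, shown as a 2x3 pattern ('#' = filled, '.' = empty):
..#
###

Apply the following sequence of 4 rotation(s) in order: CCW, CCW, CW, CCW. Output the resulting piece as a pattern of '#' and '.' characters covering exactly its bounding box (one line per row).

Start:
..#
###
After rotation 1 (CCW):
##
.#
.#
After rotation 2 (CCW):
###
#..
After rotation 3 (CW):
##
.#
.#
After rotation 4 (CCW):
###
#..

Answer: ###
#..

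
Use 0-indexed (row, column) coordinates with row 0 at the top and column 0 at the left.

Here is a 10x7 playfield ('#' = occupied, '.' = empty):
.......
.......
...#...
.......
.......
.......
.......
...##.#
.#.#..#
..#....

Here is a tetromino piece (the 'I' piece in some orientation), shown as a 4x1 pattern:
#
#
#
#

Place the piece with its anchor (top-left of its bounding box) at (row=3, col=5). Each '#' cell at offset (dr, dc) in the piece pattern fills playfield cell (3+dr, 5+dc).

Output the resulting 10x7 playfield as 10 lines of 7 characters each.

Fill (3+0,5+0) = (3,5)
Fill (3+1,5+0) = (4,5)
Fill (3+2,5+0) = (5,5)
Fill (3+3,5+0) = (6,5)

Answer: .......
.......
...#...
.....#.
.....#.
.....#.
.....#.
...##.#
.#.#..#
..#....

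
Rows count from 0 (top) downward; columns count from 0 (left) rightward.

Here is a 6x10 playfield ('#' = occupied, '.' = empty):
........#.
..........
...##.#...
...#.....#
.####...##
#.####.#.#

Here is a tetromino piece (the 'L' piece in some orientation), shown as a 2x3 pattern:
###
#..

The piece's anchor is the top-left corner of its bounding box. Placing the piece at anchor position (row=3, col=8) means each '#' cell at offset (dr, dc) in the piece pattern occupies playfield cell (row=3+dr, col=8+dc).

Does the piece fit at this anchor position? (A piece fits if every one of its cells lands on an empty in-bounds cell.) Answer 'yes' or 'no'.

Answer: no

Derivation:
Check each piece cell at anchor (3, 8):
  offset (0,0) -> (3,8): empty -> OK
  offset (0,1) -> (3,9): occupied ('#') -> FAIL
  offset (0,2) -> (3,10): out of bounds -> FAIL
  offset (1,0) -> (4,8): occupied ('#') -> FAIL
All cells valid: no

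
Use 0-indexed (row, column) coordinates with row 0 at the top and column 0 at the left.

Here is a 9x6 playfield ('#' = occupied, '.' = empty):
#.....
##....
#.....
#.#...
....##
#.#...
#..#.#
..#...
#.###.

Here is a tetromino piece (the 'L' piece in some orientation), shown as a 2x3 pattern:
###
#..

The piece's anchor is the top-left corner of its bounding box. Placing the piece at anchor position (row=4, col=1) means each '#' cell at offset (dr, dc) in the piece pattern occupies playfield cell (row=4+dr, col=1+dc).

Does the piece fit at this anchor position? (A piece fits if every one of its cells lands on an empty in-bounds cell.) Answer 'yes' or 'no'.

Check each piece cell at anchor (4, 1):
  offset (0,0) -> (4,1): empty -> OK
  offset (0,1) -> (4,2): empty -> OK
  offset (0,2) -> (4,3): empty -> OK
  offset (1,0) -> (5,1): empty -> OK
All cells valid: yes

Answer: yes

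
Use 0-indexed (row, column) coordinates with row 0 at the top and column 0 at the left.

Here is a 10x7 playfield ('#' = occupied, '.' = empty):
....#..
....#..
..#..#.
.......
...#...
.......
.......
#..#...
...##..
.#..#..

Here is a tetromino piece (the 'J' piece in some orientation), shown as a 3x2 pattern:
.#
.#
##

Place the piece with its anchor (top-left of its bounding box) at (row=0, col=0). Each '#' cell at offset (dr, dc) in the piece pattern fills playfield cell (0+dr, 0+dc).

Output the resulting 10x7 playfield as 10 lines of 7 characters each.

Fill (0+0,0+1) = (0,1)
Fill (0+1,0+1) = (1,1)
Fill (0+2,0+0) = (2,0)
Fill (0+2,0+1) = (2,1)

Answer: .#..#..
.#..#..
###..#.
.......
...#...
.......
.......
#..#...
...##..
.#..#..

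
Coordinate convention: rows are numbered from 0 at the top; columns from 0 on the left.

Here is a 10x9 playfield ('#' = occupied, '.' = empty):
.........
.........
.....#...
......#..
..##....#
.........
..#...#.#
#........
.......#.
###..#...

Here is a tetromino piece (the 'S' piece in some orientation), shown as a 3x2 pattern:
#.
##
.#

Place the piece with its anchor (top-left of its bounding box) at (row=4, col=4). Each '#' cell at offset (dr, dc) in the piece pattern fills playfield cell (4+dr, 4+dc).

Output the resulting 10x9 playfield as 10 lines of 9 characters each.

Answer: .........
.........
.....#...
......#..
..###...#
....##...
..#..##.#
#........
.......#.
###..#...

Derivation:
Fill (4+0,4+0) = (4,4)
Fill (4+1,4+0) = (5,4)
Fill (4+1,4+1) = (5,5)
Fill (4+2,4+1) = (6,5)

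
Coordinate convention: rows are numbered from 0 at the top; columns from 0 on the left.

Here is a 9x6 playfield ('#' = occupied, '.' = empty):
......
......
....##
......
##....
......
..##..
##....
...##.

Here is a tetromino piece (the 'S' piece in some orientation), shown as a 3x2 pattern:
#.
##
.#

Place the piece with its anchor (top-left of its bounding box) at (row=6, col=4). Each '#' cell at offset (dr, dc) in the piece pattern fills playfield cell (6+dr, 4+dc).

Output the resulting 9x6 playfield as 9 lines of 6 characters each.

Answer: ......
......
....##
......
##....
......
..###.
##..##
...###

Derivation:
Fill (6+0,4+0) = (6,4)
Fill (6+1,4+0) = (7,4)
Fill (6+1,4+1) = (7,5)
Fill (6+2,4+1) = (8,5)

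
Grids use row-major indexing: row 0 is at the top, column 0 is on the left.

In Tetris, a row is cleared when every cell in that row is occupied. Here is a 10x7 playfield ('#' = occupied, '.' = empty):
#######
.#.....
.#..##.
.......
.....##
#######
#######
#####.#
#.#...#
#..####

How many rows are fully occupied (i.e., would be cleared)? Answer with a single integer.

Answer: 3

Derivation:
Check each row:
  row 0: 0 empty cells -> FULL (clear)
  row 1: 6 empty cells -> not full
  row 2: 4 empty cells -> not full
  row 3: 7 empty cells -> not full
  row 4: 5 empty cells -> not full
  row 5: 0 empty cells -> FULL (clear)
  row 6: 0 empty cells -> FULL (clear)
  row 7: 1 empty cell -> not full
  row 8: 4 empty cells -> not full
  row 9: 2 empty cells -> not full
Total rows cleared: 3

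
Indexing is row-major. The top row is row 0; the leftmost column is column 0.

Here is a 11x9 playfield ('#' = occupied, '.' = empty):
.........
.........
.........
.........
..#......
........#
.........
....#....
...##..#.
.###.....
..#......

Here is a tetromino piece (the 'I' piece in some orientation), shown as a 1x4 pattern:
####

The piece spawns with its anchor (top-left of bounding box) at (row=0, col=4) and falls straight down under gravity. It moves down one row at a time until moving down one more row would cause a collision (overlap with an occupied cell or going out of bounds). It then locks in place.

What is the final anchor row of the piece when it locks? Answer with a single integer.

Answer: 6

Derivation:
Spawn at (row=0, col=4). Try each row:
  row 0: fits
  row 1: fits
  row 2: fits
  row 3: fits
  row 4: fits
  row 5: fits
  row 6: fits
  row 7: blocked -> lock at row 6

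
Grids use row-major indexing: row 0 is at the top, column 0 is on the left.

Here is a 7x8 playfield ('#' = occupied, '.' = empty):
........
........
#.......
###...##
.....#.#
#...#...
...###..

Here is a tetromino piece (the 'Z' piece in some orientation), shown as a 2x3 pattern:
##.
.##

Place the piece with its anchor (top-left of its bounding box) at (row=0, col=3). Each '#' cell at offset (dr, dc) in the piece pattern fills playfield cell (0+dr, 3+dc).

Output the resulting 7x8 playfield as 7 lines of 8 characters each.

Fill (0+0,3+0) = (0,3)
Fill (0+0,3+1) = (0,4)
Fill (0+1,3+1) = (1,4)
Fill (0+1,3+2) = (1,5)

Answer: ...##...
....##..
#.......
###...##
.....#.#
#...#...
...###..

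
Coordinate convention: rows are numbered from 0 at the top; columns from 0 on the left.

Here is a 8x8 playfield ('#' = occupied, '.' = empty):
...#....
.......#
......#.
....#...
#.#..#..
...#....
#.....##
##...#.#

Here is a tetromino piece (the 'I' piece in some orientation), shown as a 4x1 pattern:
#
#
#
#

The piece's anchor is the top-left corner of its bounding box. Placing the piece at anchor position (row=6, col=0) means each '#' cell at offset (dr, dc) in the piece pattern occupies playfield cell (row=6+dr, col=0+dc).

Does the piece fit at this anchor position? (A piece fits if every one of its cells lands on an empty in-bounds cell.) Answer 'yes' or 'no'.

Check each piece cell at anchor (6, 0):
  offset (0,0) -> (6,0): occupied ('#') -> FAIL
  offset (1,0) -> (7,0): occupied ('#') -> FAIL
  offset (2,0) -> (8,0): out of bounds -> FAIL
  offset (3,0) -> (9,0): out of bounds -> FAIL
All cells valid: no

Answer: no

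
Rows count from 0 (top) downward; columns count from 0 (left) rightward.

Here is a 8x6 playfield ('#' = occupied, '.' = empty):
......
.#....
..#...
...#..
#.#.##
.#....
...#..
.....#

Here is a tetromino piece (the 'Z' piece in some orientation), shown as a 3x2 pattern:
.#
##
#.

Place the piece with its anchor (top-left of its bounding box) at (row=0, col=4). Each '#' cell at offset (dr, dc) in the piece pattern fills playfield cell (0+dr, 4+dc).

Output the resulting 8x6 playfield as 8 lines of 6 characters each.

Answer: .....#
.#..##
..#.#.
...#..
#.#.##
.#....
...#..
.....#

Derivation:
Fill (0+0,4+1) = (0,5)
Fill (0+1,4+0) = (1,4)
Fill (0+1,4+1) = (1,5)
Fill (0+2,4+0) = (2,4)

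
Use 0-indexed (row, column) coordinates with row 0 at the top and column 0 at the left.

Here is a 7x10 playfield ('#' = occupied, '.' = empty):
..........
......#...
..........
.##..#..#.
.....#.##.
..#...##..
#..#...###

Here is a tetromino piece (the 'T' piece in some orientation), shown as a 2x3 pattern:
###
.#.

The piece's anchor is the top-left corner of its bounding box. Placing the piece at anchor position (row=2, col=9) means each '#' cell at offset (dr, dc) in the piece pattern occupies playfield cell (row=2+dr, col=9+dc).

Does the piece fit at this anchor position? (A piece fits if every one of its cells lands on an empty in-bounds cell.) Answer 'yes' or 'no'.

Answer: no

Derivation:
Check each piece cell at anchor (2, 9):
  offset (0,0) -> (2,9): empty -> OK
  offset (0,1) -> (2,10): out of bounds -> FAIL
  offset (0,2) -> (2,11): out of bounds -> FAIL
  offset (1,1) -> (3,10): out of bounds -> FAIL
All cells valid: no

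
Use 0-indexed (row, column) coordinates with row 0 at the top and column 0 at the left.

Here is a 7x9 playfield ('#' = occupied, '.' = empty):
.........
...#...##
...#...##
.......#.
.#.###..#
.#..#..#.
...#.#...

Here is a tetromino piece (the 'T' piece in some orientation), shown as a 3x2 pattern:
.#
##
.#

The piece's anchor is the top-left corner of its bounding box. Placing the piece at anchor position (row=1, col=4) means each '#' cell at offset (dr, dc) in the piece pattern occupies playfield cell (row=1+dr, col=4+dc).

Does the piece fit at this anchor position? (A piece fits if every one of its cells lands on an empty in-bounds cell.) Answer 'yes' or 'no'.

Answer: yes

Derivation:
Check each piece cell at anchor (1, 4):
  offset (0,1) -> (1,5): empty -> OK
  offset (1,0) -> (2,4): empty -> OK
  offset (1,1) -> (2,5): empty -> OK
  offset (2,1) -> (3,5): empty -> OK
All cells valid: yes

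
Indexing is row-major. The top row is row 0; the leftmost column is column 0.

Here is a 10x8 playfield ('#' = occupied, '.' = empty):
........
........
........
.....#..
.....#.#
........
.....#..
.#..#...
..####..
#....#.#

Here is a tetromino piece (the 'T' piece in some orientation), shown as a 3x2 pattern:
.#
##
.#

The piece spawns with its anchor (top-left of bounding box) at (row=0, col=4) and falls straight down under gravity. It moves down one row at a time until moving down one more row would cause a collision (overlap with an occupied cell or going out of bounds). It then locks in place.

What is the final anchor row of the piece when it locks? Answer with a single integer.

Spawn at (row=0, col=4). Try each row:
  row 0: fits
  row 1: blocked -> lock at row 0

Answer: 0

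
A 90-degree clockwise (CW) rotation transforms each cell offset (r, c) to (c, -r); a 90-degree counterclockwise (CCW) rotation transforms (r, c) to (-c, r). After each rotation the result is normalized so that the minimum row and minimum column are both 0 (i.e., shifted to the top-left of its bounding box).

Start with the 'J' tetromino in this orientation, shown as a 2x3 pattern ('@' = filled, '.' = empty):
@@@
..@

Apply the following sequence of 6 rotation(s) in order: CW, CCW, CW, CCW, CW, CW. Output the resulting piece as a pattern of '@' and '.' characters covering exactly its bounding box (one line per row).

Answer: @..
@@@

Derivation:
Start:
@@@
..@
After rotation 1 (CW):
.@
.@
@@
After rotation 2 (CCW):
@@@
..@
After rotation 3 (CW):
.@
.@
@@
After rotation 4 (CCW):
@@@
..@
After rotation 5 (CW):
.@
.@
@@
After rotation 6 (CW):
@..
@@@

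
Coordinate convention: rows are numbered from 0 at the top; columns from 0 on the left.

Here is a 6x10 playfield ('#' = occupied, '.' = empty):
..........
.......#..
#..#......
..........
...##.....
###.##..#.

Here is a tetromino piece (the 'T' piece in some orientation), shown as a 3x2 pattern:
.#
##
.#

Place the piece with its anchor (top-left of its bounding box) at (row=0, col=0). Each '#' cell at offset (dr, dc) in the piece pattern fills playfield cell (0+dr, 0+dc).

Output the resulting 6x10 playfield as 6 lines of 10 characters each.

Fill (0+0,0+1) = (0,1)
Fill (0+1,0+0) = (1,0)
Fill (0+1,0+1) = (1,1)
Fill (0+2,0+1) = (2,1)

Answer: .#........
##.....#..
##.#......
..........
...##.....
###.##..#.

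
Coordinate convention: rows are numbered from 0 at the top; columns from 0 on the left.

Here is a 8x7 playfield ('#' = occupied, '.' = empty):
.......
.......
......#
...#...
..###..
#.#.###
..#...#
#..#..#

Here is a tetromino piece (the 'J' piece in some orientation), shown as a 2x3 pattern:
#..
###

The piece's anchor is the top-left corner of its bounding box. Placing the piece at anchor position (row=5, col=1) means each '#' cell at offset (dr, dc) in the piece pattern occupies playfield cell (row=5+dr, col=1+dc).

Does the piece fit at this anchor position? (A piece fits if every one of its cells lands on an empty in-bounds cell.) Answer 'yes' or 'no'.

Answer: no

Derivation:
Check each piece cell at anchor (5, 1):
  offset (0,0) -> (5,1): empty -> OK
  offset (1,0) -> (6,1): empty -> OK
  offset (1,1) -> (6,2): occupied ('#') -> FAIL
  offset (1,2) -> (6,3): empty -> OK
All cells valid: no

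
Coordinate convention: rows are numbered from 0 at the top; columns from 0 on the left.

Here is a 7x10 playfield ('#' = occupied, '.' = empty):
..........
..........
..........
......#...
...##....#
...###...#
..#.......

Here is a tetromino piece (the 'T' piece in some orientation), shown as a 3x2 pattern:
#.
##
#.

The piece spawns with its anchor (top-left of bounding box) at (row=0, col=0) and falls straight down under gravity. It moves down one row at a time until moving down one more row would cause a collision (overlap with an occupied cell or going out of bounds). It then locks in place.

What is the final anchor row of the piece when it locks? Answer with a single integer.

Answer: 4

Derivation:
Spawn at (row=0, col=0). Try each row:
  row 0: fits
  row 1: fits
  row 2: fits
  row 3: fits
  row 4: fits
  row 5: blocked -> lock at row 4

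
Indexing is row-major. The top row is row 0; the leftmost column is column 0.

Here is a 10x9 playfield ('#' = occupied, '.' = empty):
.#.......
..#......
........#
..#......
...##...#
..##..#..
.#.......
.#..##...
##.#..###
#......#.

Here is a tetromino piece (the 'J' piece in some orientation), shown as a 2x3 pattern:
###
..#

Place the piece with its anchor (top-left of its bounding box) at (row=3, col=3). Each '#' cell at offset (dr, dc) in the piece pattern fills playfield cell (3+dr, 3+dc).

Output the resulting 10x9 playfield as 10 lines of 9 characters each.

Fill (3+0,3+0) = (3,3)
Fill (3+0,3+1) = (3,4)
Fill (3+0,3+2) = (3,5)
Fill (3+1,3+2) = (4,5)

Answer: .#.......
..#......
........#
..####...
...###..#
..##..#..
.#.......
.#..##...
##.#..###
#......#.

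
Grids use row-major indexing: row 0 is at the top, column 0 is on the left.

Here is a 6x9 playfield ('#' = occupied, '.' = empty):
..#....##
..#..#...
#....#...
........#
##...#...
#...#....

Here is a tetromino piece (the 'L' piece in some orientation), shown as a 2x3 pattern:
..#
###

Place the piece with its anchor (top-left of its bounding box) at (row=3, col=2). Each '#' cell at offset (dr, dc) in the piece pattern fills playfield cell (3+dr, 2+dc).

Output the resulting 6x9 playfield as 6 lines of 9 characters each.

Fill (3+0,2+2) = (3,4)
Fill (3+1,2+0) = (4,2)
Fill (3+1,2+1) = (4,3)
Fill (3+1,2+2) = (4,4)

Answer: ..#....##
..#..#...
#....#...
....#...#
######...
#...#....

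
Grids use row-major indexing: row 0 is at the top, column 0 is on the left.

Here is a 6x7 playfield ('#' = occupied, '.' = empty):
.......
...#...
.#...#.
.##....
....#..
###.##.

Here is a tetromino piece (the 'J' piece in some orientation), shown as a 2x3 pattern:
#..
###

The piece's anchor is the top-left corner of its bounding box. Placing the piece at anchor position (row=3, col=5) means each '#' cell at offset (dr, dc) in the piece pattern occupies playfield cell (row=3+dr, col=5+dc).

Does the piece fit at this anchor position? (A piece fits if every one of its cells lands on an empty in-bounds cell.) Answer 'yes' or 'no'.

Answer: no

Derivation:
Check each piece cell at anchor (3, 5):
  offset (0,0) -> (3,5): empty -> OK
  offset (1,0) -> (4,5): empty -> OK
  offset (1,1) -> (4,6): empty -> OK
  offset (1,2) -> (4,7): out of bounds -> FAIL
All cells valid: no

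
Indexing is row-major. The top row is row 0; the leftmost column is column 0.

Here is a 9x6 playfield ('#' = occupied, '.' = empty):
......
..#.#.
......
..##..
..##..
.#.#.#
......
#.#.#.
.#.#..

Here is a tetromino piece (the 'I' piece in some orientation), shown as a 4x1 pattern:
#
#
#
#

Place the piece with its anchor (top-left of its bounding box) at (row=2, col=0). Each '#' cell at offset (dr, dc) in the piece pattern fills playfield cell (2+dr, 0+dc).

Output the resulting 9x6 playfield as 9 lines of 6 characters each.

Fill (2+0,0+0) = (2,0)
Fill (2+1,0+0) = (3,0)
Fill (2+2,0+0) = (4,0)
Fill (2+3,0+0) = (5,0)

Answer: ......
..#.#.
#.....
#.##..
#.##..
##.#.#
......
#.#.#.
.#.#..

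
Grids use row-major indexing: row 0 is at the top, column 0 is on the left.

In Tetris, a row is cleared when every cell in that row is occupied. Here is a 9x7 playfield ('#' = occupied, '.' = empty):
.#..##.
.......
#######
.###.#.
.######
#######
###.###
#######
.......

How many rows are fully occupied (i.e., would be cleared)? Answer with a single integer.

Answer: 3

Derivation:
Check each row:
  row 0: 4 empty cells -> not full
  row 1: 7 empty cells -> not full
  row 2: 0 empty cells -> FULL (clear)
  row 3: 3 empty cells -> not full
  row 4: 1 empty cell -> not full
  row 5: 0 empty cells -> FULL (clear)
  row 6: 1 empty cell -> not full
  row 7: 0 empty cells -> FULL (clear)
  row 8: 7 empty cells -> not full
Total rows cleared: 3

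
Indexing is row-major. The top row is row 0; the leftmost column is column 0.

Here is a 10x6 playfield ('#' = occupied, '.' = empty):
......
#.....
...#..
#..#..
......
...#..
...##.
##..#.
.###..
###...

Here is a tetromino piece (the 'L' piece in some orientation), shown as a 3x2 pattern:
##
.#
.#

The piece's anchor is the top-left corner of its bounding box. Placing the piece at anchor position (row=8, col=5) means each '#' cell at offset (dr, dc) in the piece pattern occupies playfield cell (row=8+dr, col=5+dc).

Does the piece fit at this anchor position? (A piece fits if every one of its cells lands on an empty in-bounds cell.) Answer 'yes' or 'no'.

Answer: no

Derivation:
Check each piece cell at anchor (8, 5):
  offset (0,0) -> (8,5): empty -> OK
  offset (0,1) -> (8,6): out of bounds -> FAIL
  offset (1,1) -> (9,6): out of bounds -> FAIL
  offset (2,1) -> (10,6): out of bounds -> FAIL
All cells valid: no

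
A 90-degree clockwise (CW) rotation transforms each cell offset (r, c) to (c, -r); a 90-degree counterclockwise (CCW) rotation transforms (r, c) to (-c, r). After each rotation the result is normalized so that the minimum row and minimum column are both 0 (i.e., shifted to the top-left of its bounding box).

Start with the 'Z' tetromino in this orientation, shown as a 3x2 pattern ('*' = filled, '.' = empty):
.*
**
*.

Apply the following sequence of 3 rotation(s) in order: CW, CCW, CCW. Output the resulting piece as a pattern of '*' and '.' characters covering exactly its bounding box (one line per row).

Answer: **.
.**

Derivation:
Start:
.*
**
*.
After rotation 1 (CW):
**.
.**
After rotation 2 (CCW):
.*
**
*.
After rotation 3 (CCW):
**.
.**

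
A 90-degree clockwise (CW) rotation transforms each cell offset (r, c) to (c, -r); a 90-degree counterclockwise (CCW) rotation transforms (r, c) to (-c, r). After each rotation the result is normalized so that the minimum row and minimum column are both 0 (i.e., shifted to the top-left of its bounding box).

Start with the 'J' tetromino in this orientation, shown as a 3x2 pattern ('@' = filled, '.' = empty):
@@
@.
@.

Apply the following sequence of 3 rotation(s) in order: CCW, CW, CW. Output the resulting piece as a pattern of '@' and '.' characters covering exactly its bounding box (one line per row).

Answer: @@@
..@

Derivation:
Start:
@@
@.
@.
After rotation 1 (CCW):
@..
@@@
After rotation 2 (CW):
@@
@.
@.
After rotation 3 (CW):
@@@
..@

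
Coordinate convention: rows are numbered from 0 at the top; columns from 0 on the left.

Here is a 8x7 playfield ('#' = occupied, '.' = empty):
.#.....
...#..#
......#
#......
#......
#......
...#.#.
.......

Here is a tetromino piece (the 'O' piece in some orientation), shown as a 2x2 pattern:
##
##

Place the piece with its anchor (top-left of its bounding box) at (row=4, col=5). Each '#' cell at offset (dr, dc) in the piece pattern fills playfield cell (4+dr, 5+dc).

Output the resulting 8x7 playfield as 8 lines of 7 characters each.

Fill (4+0,5+0) = (4,5)
Fill (4+0,5+1) = (4,6)
Fill (4+1,5+0) = (5,5)
Fill (4+1,5+1) = (5,6)

Answer: .#.....
...#..#
......#
#......
#....##
#....##
...#.#.
.......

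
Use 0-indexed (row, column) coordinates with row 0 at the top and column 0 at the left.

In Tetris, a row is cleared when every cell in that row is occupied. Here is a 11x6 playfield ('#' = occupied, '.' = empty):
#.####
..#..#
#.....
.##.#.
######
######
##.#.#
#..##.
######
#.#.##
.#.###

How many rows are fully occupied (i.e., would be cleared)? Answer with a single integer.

Answer: 3

Derivation:
Check each row:
  row 0: 1 empty cell -> not full
  row 1: 4 empty cells -> not full
  row 2: 5 empty cells -> not full
  row 3: 3 empty cells -> not full
  row 4: 0 empty cells -> FULL (clear)
  row 5: 0 empty cells -> FULL (clear)
  row 6: 2 empty cells -> not full
  row 7: 3 empty cells -> not full
  row 8: 0 empty cells -> FULL (clear)
  row 9: 2 empty cells -> not full
  row 10: 2 empty cells -> not full
Total rows cleared: 3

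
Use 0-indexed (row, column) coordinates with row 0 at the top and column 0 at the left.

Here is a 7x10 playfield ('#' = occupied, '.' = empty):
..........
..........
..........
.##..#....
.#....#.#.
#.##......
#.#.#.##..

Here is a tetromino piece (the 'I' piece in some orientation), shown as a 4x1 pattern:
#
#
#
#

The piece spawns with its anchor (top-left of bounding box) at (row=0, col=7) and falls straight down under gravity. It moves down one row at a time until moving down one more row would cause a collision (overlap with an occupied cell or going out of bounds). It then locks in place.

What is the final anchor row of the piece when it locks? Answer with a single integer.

Answer: 2

Derivation:
Spawn at (row=0, col=7). Try each row:
  row 0: fits
  row 1: fits
  row 2: fits
  row 3: blocked -> lock at row 2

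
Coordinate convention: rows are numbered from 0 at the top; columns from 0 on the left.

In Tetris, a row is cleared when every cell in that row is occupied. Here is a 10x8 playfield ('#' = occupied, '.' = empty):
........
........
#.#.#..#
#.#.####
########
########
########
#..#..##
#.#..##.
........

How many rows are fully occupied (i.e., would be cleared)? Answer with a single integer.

Answer: 3

Derivation:
Check each row:
  row 0: 8 empty cells -> not full
  row 1: 8 empty cells -> not full
  row 2: 4 empty cells -> not full
  row 3: 2 empty cells -> not full
  row 4: 0 empty cells -> FULL (clear)
  row 5: 0 empty cells -> FULL (clear)
  row 6: 0 empty cells -> FULL (clear)
  row 7: 4 empty cells -> not full
  row 8: 4 empty cells -> not full
  row 9: 8 empty cells -> not full
Total rows cleared: 3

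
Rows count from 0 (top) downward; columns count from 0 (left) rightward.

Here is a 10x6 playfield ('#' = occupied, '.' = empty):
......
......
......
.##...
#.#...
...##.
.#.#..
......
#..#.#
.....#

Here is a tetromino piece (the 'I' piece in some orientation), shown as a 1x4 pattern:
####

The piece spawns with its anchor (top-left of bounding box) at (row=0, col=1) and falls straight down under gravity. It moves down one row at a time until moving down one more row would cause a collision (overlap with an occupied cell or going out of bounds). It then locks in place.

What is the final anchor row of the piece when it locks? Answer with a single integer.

Spawn at (row=0, col=1). Try each row:
  row 0: fits
  row 1: fits
  row 2: fits
  row 3: blocked -> lock at row 2

Answer: 2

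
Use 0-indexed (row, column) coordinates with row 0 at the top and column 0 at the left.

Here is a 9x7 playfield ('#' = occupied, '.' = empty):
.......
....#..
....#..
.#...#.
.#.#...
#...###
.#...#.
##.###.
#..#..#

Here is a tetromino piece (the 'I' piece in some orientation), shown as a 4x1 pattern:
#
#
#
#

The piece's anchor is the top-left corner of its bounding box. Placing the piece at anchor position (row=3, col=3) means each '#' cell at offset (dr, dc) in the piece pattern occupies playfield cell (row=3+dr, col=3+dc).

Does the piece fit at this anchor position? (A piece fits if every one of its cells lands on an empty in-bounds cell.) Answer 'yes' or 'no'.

Check each piece cell at anchor (3, 3):
  offset (0,0) -> (3,3): empty -> OK
  offset (1,0) -> (4,3): occupied ('#') -> FAIL
  offset (2,0) -> (5,3): empty -> OK
  offset (3,0) -> (6,3): empty -> OK
All cells valid: no

Answer: no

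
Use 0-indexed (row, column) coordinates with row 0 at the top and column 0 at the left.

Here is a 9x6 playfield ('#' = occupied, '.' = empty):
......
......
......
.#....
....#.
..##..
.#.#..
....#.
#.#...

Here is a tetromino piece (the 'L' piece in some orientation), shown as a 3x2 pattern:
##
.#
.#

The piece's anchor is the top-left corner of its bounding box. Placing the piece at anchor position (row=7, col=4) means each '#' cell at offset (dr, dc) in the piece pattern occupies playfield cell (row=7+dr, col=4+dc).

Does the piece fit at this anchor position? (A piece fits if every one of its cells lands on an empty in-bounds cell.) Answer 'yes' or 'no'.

Answer: no

Derivation:
Check each piece cell at anchor (7, 4):
  offset (0,0) -> (7,4): occupied ('#') -> FAIL
  offset (0,1) -> (7,5): empty -> OK
  offset (1,1) -> (8,5): empty -> OK
  offset (2,1) -> (9,5): out of bounds -> FAIL
All cells valid: no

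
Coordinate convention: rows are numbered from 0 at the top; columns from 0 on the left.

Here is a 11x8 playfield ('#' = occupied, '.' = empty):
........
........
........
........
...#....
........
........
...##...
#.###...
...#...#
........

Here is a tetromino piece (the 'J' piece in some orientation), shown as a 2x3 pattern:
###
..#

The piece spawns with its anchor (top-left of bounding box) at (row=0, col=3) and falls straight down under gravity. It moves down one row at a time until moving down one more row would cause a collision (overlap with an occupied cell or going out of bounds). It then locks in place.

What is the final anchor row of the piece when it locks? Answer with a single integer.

Spawn at (row=0, col=3). Try each row:
  row 0: fits
  row 1: fits
  row 2: fits
  row 3: fits
  row 4: blocked -> lock at row 3

Answer: 3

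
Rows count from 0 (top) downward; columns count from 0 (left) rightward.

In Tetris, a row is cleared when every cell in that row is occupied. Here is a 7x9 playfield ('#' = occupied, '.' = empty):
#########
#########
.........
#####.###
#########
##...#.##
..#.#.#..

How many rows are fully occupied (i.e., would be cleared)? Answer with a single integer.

Answer: 3

Derivation:
Check each row:
  row 0: 0 empty cells -> FULL (clear)
  row 1: 0 empty cells -> FULL (clear)
  row 2: 9 empty cells -> not full
  row 3: 1 empty cell -> not full
  row 4: 0 empty cells -> FULL (clear)
  row 5: 4 empty cells -> not full
  row 6: 6 empty cells -> not full
Total rows cleared: 3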